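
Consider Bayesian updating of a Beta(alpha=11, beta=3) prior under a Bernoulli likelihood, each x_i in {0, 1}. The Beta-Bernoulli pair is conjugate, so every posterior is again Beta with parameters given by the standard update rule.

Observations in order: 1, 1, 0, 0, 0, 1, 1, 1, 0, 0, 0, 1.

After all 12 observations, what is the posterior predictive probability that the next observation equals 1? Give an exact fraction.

17/26

obs 1: x=1 → posterior Beta(12, 3)
obs 2: x=1 → posterior Beta(13, 3)
obs 3: x=0 → posterior Beta(13, 4)
obs 4: x=0 → posterior Beta(13, 5)
obs 5: x=0 → posterior Beta(13, 6)
obs 6: x=1 → posterior Beta(14, 6)
obs 7: x=1 → posterior Beta(15, 6)
obs 8: x=1 → posterior Beta(16, 6)
obs 9: x=0 → posterior Beta(16, 7)
obs 10: x=0 → posterior Beta(16, 8)
obs 11: x=0 → posterior Beta(16, 9)
obs 12: x=1 → posterior Beta(17, 9)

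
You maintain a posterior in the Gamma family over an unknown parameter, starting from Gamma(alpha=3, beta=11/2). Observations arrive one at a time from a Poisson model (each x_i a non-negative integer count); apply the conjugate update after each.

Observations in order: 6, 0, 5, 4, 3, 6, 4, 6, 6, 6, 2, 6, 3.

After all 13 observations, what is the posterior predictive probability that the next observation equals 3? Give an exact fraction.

3740373363045984975969920226122257897598863914713931640316477266346115019292124681940519575686126560/17261170511087275315330536045699553443314531891906486691333652017137428819806356550960502654992781719

obs 1: x=6 → posterior Gamma(9, 13/2)
obs 2: x=0 → posterior Gamma(9, 15/2)
obs 3: x=5 → posterior Gamma(14, 17/2)
obs 4: x=4 → posterior Gamma(18, 19/2)
obs 5: x=3 → posterior Gamma(21, 21/2)
obs 6: x=6 → posterior Gamma(27, 23/2)
obs 7: x=4 → posterior Gamma(31, 25/2)
obs 8: x=6 → posterior Gamma(37, 27/2)
obs 9: x=6 → posterior Gamma(43, 29/2)
obs 10: x=6 → posterior Gamma(49, 31/2)
obs 11: x=2 → posterior Gamma(51, 33/2)
obs 12: x=6 → posterior Gamma(57, 35/2)
obs 13: x=3 → posterior Gamma(60, 37/2)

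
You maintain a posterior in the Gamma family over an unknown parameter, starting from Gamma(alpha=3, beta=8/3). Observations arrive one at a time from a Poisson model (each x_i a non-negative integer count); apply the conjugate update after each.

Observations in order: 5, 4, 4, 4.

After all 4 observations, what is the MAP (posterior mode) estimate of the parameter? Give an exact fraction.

obs 1: x=5 → posterior Gamma(8, 11/3)
obs 2: x=4 → posterior Gamma(12, 14/3)
obs 3: x=4 → posterior Gamma(16, 17/3)
obs 4: x=4 → posterior Gamma(20, 20/3)

57/20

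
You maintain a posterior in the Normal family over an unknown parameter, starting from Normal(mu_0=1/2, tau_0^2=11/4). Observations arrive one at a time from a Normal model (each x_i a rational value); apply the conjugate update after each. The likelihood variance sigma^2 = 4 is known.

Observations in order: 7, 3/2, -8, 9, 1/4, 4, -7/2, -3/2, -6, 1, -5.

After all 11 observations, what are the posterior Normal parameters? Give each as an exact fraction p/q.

obs 1: x=7 → posterior Normal(85/27, 44/27)
obs 2: x=3/2 → posterior Normal(203/76, 22/19)
obs 3: x=-8 → posterior Normal(27/98, 44/49)
obs 4: x=9 → posterior Normal(15/8, 11/15)
obs 5: x=1/4 → posterior Normal(461/284, 44/71)
obs 6: x=4 → posterior Normal(637/328, 22/41)
obs 7: x=-7/2 → posterior Normal(161/124, 44/93)
obs 8: x=-3/2 → posterior Normal(417/416, 11/26)
obs 9: x=-6 → posterior Normal(153/460, 44/115)
obs 10: x=1 → posterior Normal(197/504, 22/63)
obs 11: x=-5 → posterior Normal(-23/548, 44/137)

mu_0=-23/548, tau_0^2=44/137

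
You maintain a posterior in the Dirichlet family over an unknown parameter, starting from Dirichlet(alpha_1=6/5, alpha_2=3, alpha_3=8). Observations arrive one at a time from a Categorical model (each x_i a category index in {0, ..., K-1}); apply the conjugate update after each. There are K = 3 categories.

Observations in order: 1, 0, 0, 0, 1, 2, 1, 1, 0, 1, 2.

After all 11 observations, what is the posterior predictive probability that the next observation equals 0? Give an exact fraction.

obs 1: x=1 → posterior Dirichlet(6/5, 4, 8)
obs 2: x=0 → posterior Dirichlet(11/5, 4, 8)
obs 3: x=0 → posterior Dirichlet(16/5, 4, 8)
obs 4: x=0 → posterior Dirichlet(21/5, 4, 8)
obs 5: x=1 → posterior Dirichlet(21/5, 5, 8)
obs 6: x=2 → posterior Dirichlet(21/5, 5, 9)
obs 7: x=1 → posterior Dirichlet(21/5, 6, 9)
obs 8: x=1 → posterior Dirichlet(21/5, 7, 9)
obs 9: x=0 → posterior Dirichlet(26/5, 7, 9)
obs 10: x=1 → posterior Dirichlet(26/5, 8, 9)
obs 11: x=2 → posterior Dirichlet(26/5, 8, 10)

13/58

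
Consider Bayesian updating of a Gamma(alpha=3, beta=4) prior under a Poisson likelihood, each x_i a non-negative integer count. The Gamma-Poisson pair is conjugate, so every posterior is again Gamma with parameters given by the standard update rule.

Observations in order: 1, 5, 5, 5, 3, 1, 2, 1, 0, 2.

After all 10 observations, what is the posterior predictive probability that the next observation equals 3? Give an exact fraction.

100263076901293323890898582867279872/575253177698652260005474090576171875

obs 1: x=1 → posterior Gamma(4, 5)
obs 2: x=5 → posterior Gamma(9, 6)
obs 3: x=5 → posterior Gamma(14, 7)
obs 4: x=5 → posterior Gamma(19, 8)
obs 5: x=3 → posterior Gamma(22, 9)
obs 6: x=1 → posterior Gamma(23, 10)
obs 7: x=2 → posterior Gamma(25, 11)
obs 8: x=1 → posterior Gamma(26, 12)
obs 9: x=0 → posterior Gamma(26, 13)
obs 10: x=2 → posterior Gamma(28, 14)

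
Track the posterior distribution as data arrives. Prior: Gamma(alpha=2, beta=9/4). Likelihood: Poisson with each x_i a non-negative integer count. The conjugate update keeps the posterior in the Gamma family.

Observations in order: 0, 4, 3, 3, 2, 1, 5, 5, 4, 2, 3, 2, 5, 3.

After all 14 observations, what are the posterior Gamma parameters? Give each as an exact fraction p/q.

alpha=44, beta=65/4

obs 1: x=0 → posterior Gamma(2, 13/4)
obs 2: x=4 → posterior Gamma(6, 17/4)
obs 3: x=3 → posterior Gamma(9, 21/4)
obs 4: x=3 → posterior Gamma(12, 25/4)
obs 5: x=2 → posterior Gamma(14, 29/4)
obs 6: x=1 → posterior Gamma(15, 33/4)
obs 7: x=5 → posterior Gamma(20, 37/4)
obs 8: x=5 → posterior Gamma(25, 41/4)
obs 9: x=4 → posterior Gamma(29, 45/4)
obs 10: x=2 → posterior Gamma(31, 49/4)
obs 11: x=3 → posterior Gamma(34, 53/4)
obs 12: x=2 → posterior Gamma(36, 57/4)
obs 13: x=5 → posterior Gamma(41, 61/4)
obs 14: x=3 → posterior Gamma(44, 65/4)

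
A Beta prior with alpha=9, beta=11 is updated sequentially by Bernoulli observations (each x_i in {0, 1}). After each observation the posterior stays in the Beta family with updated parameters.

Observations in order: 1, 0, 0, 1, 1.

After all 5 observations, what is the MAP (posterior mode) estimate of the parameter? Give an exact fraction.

obs 1: x=1 → posterior Beta(10, 11)
obs 2: x=0 → posterior Beta(10, 12)
obs 3: x=0 → posterior Beta(10, 13)
obs 4: x=1 → posterior Beta(11, 13)
obs 5: x=1 → posterior Beta(12, 13)

11/23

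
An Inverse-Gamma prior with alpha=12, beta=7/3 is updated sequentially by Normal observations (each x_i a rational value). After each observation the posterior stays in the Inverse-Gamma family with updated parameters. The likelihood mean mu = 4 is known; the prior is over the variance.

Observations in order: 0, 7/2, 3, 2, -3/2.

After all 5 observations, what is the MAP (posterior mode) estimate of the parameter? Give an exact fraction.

obs 1: x=0 → posterior Inverse-Gamma(25/2, 31/3)
obs 2: x=7/2 → posterior Inverse-Gamma(13, 251/24)
obs 3: x=3 → posterior Inverse-Gamma(27/2, 263/24)
obs 4: x=2 → posterior Inverse-Gamma(14, 311/24)
obs 5: x=-3/2 → posterior Inverse-Gamma(29/2, 337/12)

337/186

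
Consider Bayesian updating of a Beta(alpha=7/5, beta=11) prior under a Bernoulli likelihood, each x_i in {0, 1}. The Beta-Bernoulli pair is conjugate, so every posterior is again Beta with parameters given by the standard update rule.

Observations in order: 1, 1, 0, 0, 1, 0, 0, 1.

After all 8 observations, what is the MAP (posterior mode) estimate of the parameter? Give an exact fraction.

obs 1: x=1 → posterior Beta(12/5, 11)
obs 2: x=1 → posterior Beta(17/5, 11)
obs 3: x=0 → posterior Beta(17/5, 12)
obs 4: x=0 → posterior Beta(17/5, 13)
obs 5: x=1 → posterior Beta(22/5, 13)
obs 6: x=0 → posterior Beta(22/5, 14)
obs 7: x=0 → posterior Beta(22/5, 15)
obs 8: x=1 → posterior Beta(27/5, 15)

11/46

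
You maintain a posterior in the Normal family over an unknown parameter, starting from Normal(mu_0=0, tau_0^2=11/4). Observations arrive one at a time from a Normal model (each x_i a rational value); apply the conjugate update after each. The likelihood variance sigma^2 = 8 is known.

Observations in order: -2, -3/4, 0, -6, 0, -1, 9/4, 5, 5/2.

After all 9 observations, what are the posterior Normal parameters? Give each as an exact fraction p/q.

mu_0=0, tau_0^2=88/131

obs 1: x=-2 → posterior Normal(-22/43, 88/43)
obs 2: x=-3/4 → posterior Normal(-121/216, 44/27)
obs 3: x=0 → posterior Normal(-121/260, 88/65)
obs 4: x=-6 → posterior Normal(-385/304, 22/19)
obs 5: x=0 → posterior Normal(-385/348, 88/87)
obs 6: x=-1 → posterior Normal(-429/392, 44/49)
obs 7: x=9/4 → posterior Normal(-165/218, 88/109)
obs 8: x=5 → posterior Normal(-11/48, 11/15)
obs 9: x=5/2 → posterior Normal(0, 88/131)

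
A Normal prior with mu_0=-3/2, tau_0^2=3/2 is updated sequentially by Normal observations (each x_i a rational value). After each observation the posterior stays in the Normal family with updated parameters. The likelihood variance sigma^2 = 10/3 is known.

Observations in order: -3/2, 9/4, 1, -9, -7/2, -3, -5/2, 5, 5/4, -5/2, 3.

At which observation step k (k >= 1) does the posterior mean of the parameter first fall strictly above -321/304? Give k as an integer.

k = 2

obs 1: x=-3/2 → posterior Normal(-3/2, 30/29)
obs 2: x=9/4 → posterior Normal(-93/152, 15/19)
obs 3: x=1 → posterior Normal(-57/188, 30/47)
obs 4: x=-9 → posterior Normal(-381/224, 15/28)
obs 5: x=-7/2 → posterior Normal(-39/20, 6/13)
obs 6: x=-3 → posterior Normal(-615/296, 15/37)
obs 7: x=-5/2 → posterior Normal(-705/332, 30/83)
obs 8: x=5 → posterior Normal(-525/368, 15/46)
obs 9: x=5/4 → posterior Normal(-120/101, 30/101)
obs 10: x=-5/2 → posterior Normal(-57/44, 3/11)
obs 11: x=3 → posterior Normal(-33/34, 30/119)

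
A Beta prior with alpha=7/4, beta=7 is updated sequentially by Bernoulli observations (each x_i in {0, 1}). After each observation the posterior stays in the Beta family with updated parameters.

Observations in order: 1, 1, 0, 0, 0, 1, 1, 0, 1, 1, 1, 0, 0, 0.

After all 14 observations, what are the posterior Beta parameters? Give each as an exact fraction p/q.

obs 1: x=1 → posterior Beta(11/4, 7)
obs 2: x=1 → posterior Beta(15/4, 7)
obs 3: x=0 → posterior Beta(15/4, 8)
obs 4: x=0 → posterior Beta(15/4, 9)
obs 5: x=0 → posterior Beta(15/4, 10)
obs 6: x=1 → posterior Beta(19/4, 10)
obs 7: x=1 → posterior Beta(23/4, 10)
obs 8: x=0 → posterior Beta(23/4, 11)
obs 9: x=1 → posterior Beta(27/4, 11)
obs 10: x=1 → posterior Beta(31/4, 11)
obs 11: x=1 → posterior Beta(35/4, 11)
obs 12: x=0 → posterior Beta(35/4, 12)
obs 13: x=0 → posterior Beta(35/4, 13)
obs 14: x=0 → posterior Beta(35/4, 14)

alpha=35/4, beta=14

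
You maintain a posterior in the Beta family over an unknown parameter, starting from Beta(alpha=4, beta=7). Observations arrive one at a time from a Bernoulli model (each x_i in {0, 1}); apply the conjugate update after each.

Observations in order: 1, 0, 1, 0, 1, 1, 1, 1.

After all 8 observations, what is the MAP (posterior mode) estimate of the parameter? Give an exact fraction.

obs 1: x=1 → posterior Beta(5, 7)
obs 2: x=0 → posterior Beta(5, 8)
obs 3: x=1 → posterior Beta(6, 8)
obs 4: x=0 → posterior Beta(6, 9)
obs 5: x=1 → posterior Beta(7, 9)
obs 6: x=1 → posterior Beta(8, 9)
obs 7: x=1 → posterior Beta(9, 9)
obs 8: x=1 → posterior Beta(10, 9)

9/17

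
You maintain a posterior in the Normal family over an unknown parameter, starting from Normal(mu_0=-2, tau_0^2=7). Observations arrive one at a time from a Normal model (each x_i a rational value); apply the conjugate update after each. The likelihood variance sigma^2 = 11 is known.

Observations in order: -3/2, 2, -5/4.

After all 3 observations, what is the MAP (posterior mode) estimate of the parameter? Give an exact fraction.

obs 1: x=-3/2 → posterior Normal(-65/36, 77/18)
obs 2: x=2 → posterior Normal(-37/50, 77/25)
obs 3: x=-5/4 → posterior Normal(-109/128, 77/32)

-109/128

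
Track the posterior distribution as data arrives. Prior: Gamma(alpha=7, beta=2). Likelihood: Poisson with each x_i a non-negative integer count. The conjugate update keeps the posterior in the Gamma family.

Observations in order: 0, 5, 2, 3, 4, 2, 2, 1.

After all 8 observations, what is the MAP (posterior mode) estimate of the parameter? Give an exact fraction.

5/2

obs 1: x=0 → posterior Gamma(7, 3)
obs 2: x=5 → posterior Gamma(12, 4)
obs 3: x=2 → posterior Gamma(14, 5)
obs 4: x=3 → posterior Gamma(17, 6)
obs 5: x=4 → posterior Gamma(21, 7)
obs 6: x=2 → posterior Gamma(23, 8)
obs 7: x=2 → posterior Gamma(25, 9)
obs 8: x=1 → posterior Gamma(26, 10)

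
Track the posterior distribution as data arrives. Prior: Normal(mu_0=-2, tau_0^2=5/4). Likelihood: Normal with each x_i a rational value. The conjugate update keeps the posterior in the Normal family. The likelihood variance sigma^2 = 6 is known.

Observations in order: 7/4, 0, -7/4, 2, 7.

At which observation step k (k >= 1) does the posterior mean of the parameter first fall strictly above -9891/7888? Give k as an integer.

k = 2

obs 1: x=7/4 → posterior Normal(-157/116, 30/29)
obs 2: x=0 → posterior Normal(-157/136, 15/17)
obs 3: x=-7/4 → posterior Normal(-16/13, 10/13)
obs 4: x=2 → posterior Normal(-19/22, 15/22)
obs 5: x=7 → posterior Normal(-3/49, 30/49)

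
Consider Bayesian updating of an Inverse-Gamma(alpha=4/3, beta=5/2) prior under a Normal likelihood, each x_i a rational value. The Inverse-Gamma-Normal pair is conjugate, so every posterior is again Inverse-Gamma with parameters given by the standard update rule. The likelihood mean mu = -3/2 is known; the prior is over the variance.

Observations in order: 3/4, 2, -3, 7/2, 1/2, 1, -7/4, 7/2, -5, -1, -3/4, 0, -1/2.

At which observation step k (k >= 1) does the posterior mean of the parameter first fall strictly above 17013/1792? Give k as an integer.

obs 1: x=3/4 → posterior Inverse-Gamma(11/6, 161/32)
obs 2: x=2 → posterior Inverse-Gamma(7/3, 357/32)
obs 3: x=-3 → posterior Inverse-Gamma(17/6, 393/32)
obs 4: x=7/2 → posterior Inverse-Gamma(10/3, 793/32)
obs 5: x=1/2 → posterior Inverse-Gamma(23/6, 857/32)
obs 6: x=1 → posterior Inverse-Gamma(13/3, 957/32)
obs 7: x=-7/4 → posterior Inverse-Gamma(29/6, 479/16)
obs 8: x=7/2 → posterior Inverse-Gamma(16/3, 679/16)
obs 9: x=-5 → posterior Inverse-Gamma(35/6, 777/16)
obs 10: x=-1 → posterior Inverse-Gamma(19/3, 779/16)
obs 11: x=-3/4 → posterior Inverse-Gamma(41/6, 1567/32)
obs 12: x=0 → posterior Inverse-Gamma(22/3, 1603/32)
obs 13: x=-1/2 → posterior Inverse-Gamma(47/6, 1619/32)

k = 4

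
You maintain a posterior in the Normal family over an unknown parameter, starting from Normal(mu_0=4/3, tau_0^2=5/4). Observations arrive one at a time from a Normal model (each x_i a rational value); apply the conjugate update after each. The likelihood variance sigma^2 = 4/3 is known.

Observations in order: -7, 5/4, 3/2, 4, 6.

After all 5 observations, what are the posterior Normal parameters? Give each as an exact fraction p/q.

mu_0=1291/1092, tau_0^2=20/91

obs 1: x=-7 → posterior Normal(-251/93, 20/31)
obs 2: x=5/4 → posterior Normal(-779/552, 10/23)
obs 3: x=3/2 → posterior Normal(-509/732, 20/61)
obs 4: x=4 → posterior Normal(211/912, 5/19)
obs 5: x=6 → posterior Normal(1291/1092, 20/91)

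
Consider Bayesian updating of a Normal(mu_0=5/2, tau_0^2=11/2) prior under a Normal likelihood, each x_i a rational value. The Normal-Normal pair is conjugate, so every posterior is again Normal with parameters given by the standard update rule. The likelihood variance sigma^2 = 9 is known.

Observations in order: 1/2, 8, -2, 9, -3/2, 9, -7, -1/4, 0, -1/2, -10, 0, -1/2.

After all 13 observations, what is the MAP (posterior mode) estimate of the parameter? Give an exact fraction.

389/644

obs 1: x=1/2 → posterior Normal(101/58, 99/29)
obs 2: x=8 → posterior Normal(277/80, 99/40)
obs 3: x=-2 → posterior Normal(233/102, 33/17)
obs 4: x=9 → posterior Normal(431/124, 99/62)
obs 5: x=-3/2 → posterior Normal(199/73, 99/73)
obs 6: x=9 → posterior Normal(149/42, 33/28)
obs 7: x=-7 → posterior Normal(221/95, 99/95)
obs 8: x=-1/4 → posterior Normal(873/424, 99/106)
obs 9: x=0 → posterior Normal(97/52, 11/13)
obs 10: x=-1/2 → posterior Normal(851/512, 99/128)
obs 11: x=-10 → posterior Normal(411/556, 99/139)
obs 12: x=0 → posterior Normal(137/200, 33/50)
obs 13: x=-1/2 → posterior Normal(389/644, 99/161)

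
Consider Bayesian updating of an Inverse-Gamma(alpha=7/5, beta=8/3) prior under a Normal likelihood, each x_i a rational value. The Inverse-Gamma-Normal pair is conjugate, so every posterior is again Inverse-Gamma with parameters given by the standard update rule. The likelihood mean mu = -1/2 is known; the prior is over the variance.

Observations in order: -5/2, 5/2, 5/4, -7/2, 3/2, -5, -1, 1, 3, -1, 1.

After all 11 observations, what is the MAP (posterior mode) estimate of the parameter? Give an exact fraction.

obs 1: x=-5/2 → posterior Inverse-Gamma(19/10, 14/3)
obs 2: x=5/2 → posterior Inverse-Gamma(12/5, 55/6)
obs 3: x=5/4 → posterior Inverse-Gamma(29/10, 1027/96)
obs 4: x=-7/2 → posterior Inverse-Gamma(17/5, 1459/96)
obs 5: x=3/2 → posterior Inverse-Gamma(39/10, 1651/96)
obs 6: x=-5 → posterior Inverse-Gamma(22/5, 2623/96)
obs 7: x=-1 → posterior Inverse-Gamma(49/10, 2635/96)
obs 8: x=1 → posterior Inverse-Gamma(27/5, 2743/96)
obs 9: x=3 → posterior Inverse-Gamma(59/10, 3331/96)
obs 10: x=-1 → posterior Inverse-Gamma(32/5, 3343/96)
obs 11: x=1 → posterior Inverse-Gamma(69/10, 3451/96)

17255/3792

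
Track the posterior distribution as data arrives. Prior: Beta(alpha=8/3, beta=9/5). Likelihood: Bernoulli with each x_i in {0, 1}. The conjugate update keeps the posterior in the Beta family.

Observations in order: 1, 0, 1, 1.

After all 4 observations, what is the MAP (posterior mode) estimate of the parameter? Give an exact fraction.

obs 1: x=1 → posterior Beta(11/3, 9/5)
obs 2: x=0 → posterior Beta(11/3, 14/5)
obs 3: x=1 → posterior Beta(14/3, 14/5)
obs 4: x=1 → posterior Beta(17/3, 14/5)

70/97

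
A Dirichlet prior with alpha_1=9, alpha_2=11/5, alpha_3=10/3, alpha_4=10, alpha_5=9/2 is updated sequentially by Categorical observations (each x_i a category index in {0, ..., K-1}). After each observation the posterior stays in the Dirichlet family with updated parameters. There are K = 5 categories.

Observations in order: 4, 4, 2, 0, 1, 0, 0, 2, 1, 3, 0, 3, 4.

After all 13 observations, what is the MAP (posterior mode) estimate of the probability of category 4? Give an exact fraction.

195/1111

obs 1: x=4 → posterior Dirichlet(9, 11/5, 10/3, 10, 11/2)
obs 2: x=4 → posterior Dirichlet(9, 11/5, 10/3, 10, 13/2)
obs 3: x=2 → posterior Dirichlet(9, 11/5, 13/3, 10, 13/2)
obs 4: x=0 → posterior Dirichlet(10, 11/5, 13/3, 10, 13/2)
obs 5: x=1 → posterior Dirichlet(10, 16/5, 13/3, 10, 13/2)
obs 6: x=0 → posterior Dirichlet(11, 16/5, 13/3, 10, 13/2)
obs 7: x=0 → posterior Dirichlet(12, 16/5, 13/3, 10, 13/2)
obs 8: x=2 → posterior Dirichlet(12, 16/5, 16/3, 10, 13/2)
obs 9: x=1 → posterior Dirichlet(12, 21/5, 16/3, 10, 13/2)
obs 10: x=3 → posterior Dirichlet(12, 21/5, 16/3, 11, 13/2)
obs 11: x=0 → posterior Dirichlet(13, 21/5, 16/3, 11, 13/2)
obs 12: x=3 → posterior Dirichlet(13, 21/5, 16/3, 12, 13/2)
obs 13: x=4 → posterior Dirichlet(13, 21/5, 16/3, 12, 15/2)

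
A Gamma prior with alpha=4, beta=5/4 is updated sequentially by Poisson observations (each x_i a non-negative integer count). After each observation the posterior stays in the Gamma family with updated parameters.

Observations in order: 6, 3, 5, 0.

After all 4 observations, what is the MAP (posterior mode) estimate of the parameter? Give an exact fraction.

68/21

obs 1: x=6 → posterior Gamma(10, 9/4)
obs 2: x=3 → posterior Gamma(13, 13/4)
obs 3: x=5 → posterior Gamma(18, 17/4)
obs 4: x=0 → posterior Gamma(18, 21/4)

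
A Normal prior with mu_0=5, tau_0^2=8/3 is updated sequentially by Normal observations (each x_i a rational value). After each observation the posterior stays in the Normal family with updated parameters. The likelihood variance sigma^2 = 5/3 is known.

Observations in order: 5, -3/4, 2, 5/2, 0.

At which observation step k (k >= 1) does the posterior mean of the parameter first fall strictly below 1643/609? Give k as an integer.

obs 1: x=5 → posterior Normal(5, 40/39)
obs 2: x=-3/4 → posterior Normal(59/21, 40/63)
obs 3: x=2 → posterior Normal(75/29, 40/87)
obs 4: x=5/2 → posterior Normal(95/37, 40/111)
obs 5: x=0 → posterior Normal(19/9, 8/27)

k = 3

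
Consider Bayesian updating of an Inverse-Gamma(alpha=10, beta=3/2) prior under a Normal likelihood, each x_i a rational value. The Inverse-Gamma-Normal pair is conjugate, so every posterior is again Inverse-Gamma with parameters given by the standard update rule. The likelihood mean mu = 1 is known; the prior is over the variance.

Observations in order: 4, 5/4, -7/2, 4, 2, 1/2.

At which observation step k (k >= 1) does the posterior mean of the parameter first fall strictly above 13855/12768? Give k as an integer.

obs 1: x=4 → posterior Inverse-Gamma(21/2, 6)
obs 2: x=5/4 → posterior Inverse-Gamma(11, 193/32)
obs 3: x=-7/2 → posterior Inverse-Gamma(23/2, 517/32)
obs 4: x=4 → posterior Inverse-Gamma(12, 661/32)
obs 5: x=2 → posterior Inverse-Gamma(25/2, 677/32)
obs 6: x=1/2 → posterior Inverse-Gamma(13, 681/32)

k = 3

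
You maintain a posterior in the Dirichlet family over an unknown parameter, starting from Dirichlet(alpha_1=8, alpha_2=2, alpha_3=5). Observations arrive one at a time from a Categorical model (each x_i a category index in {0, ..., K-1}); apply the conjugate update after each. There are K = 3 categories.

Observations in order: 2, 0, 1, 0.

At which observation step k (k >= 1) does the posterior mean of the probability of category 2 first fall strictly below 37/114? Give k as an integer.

obs 1: x=2 → posterior Dirichlet(8, 2, 6)
obs 2: x=0 → posterior Dirichlet(9, 2, 6)
obs 3: x=1 → posterior Dirichlet(9, 3, 6)
obs 4: x=0 → posterior Dirichlet(10, 3, 6)

k = 4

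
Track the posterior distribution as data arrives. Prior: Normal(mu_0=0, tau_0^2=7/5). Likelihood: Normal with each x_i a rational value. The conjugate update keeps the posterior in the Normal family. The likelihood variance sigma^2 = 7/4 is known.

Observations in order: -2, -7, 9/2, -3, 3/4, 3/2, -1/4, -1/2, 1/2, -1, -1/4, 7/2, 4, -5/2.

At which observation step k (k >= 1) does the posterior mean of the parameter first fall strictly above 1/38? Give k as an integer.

k = 13

obs 1: x=-2 → posterior Normal(-8/9, 7/9)
obs 2: x=-7 → posterior Normal(-36/13, 7/13)
obs 3: x=9/2 → posterior Normal(-18/17, 7/17)
obs 4: x=-3 → posterior Normal(-10/7, 1/3)
obs 5: x=3/4 → posterior Normal(-27/25, 7/25)
obs 6: x=3/2 → posterior Normal(-21/29, 7/29)
obs 7: x=-1/4 → posterior Normal(-2/3, 7/33)
obs 8: x=-1/2 → posterior Normal(-24/37, 7/37)
obs 9: x=1/2 → posterior Normal(-22/41, 7/41)
obs 10: x=-1 → posterior Normal(-26/45, 7/45)
obs 11: x=-1/4 → posterior Normal(-27/49, 1/7)
obs 12: x=7/2 → posterior Normal(-13/53, 7/53)
obs 13: x=4 → posterior Normal(1/19, 7/57)
obs 14: x=-5/2 → posterior Normal(-7/61, 7/61)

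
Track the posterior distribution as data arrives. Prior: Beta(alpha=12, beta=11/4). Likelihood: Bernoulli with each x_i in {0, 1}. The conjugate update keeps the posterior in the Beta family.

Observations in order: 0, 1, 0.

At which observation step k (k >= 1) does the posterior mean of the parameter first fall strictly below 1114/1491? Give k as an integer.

k = 3

obs 1: x=0 → posterior Beta(12, 15/4)
obs 2: x=1 → posterior Beta(13, 15/4)
obs 3: x=0 → posterior Beta(13, 19/4)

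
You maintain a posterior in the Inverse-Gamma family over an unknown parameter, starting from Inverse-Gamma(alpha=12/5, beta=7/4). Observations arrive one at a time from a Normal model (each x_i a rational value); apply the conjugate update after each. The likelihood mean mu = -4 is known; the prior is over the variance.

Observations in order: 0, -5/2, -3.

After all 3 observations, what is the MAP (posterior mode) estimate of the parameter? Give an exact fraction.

65/28

obs 1: x=0 → posterior Inverse-Gamma(29/10, 39/4)
obs 2: x=-5/2 → posterior Inverse-Gamma(17/5, 87/8)
obs 3: x=-3 → posterior Inverse-Gamma(39/10, 91/8)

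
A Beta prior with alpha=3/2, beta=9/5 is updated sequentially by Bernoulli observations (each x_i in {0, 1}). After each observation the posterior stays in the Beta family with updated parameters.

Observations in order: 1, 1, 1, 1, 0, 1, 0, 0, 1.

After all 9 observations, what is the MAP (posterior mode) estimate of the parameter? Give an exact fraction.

obs 1: x=1 → posterior Beta(5/2, 9/5)
obs 2: x=1 → posterior Beta(7/2, 9/5)
obs 3: x=1 → posterior Beta(9/2, 9/5)
obs 4: x=1 → posterior Beta(11/2, 9/5)
obs 5: x=0 → posterior Beta(11/2, 14/5)
obs 6: x=1 → posterior Beta(13/2, 14/5)
obs 7: x=0 → posterior Beta(13/2, 19/5)
obs 8: x=0 → posterior Beta(13/2, 24/5)
obs 9: x=1 → posterior Beta(15/2, 24/5)

65/103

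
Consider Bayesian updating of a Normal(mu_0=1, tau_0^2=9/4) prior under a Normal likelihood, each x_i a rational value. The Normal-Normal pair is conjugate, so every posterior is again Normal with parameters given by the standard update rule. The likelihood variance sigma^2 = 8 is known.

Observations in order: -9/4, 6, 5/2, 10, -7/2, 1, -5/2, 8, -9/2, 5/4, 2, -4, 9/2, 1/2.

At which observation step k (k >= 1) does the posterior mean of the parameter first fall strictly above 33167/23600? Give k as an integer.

obs 1: x=-9/4 → posterior Normal(47/164, 72/41)
obs 2: x=6 → posterior Normal(263/200, 36/25)
obs 3: x=5/2 → posterior Normal(353/236, 72/59)
obs 4: x=10 → posterior Normal(713/272, 18/17)
obs 5: x=-7/2 → posterior Normal(587/308, 72/77)
obs 6: x=1 → posterior Normal(623/344, 36/43)
obs 7: x=-5/2 → posterior Normal(533/380, 72/95)
obs 8: x=8 → posterior Normal(821/416, 9/13)
obs 9: x=-9/2 → posterior Normal(659/452, 72/113)
obs 10: x=5/4 → posterior Normal(88/61, 36/61)
obs 11: x=2 → posterior Normal(194/131, 72/131)
obs 12: x=-4 → posterior Normal(79/70, 18/35)
obs 13: x=9/2 → posterior Normal(397/298, 72/149)
obs 14: x=1/2 → posterior Normal(203/158, 36/79)

k = 3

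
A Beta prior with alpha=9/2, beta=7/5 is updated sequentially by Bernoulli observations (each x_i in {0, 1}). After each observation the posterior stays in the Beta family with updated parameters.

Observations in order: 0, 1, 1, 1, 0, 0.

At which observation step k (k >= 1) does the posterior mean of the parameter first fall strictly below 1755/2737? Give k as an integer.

obs 1: x=0 → posterior Beta(9/2, 12/5)
obs 2: x=1 → posterior Beta(11/2, 12/5)
obs 3: x=1 → posterior Beta(13/2, 12/5)
obs 4: x=1 → posterior Beta(15/2, 12/5)
obs 5: x=0 → posterior Beta(15/2, 17/5)
obs 6: x=0 → posterior Beta(15/2, 22/5)

k = 6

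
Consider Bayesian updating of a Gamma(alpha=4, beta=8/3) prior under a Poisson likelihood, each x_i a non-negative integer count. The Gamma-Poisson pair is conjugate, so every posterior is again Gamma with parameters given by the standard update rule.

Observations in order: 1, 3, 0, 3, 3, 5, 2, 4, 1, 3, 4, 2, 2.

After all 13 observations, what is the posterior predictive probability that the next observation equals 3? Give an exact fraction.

18192114681519759570033192677190810222402174665973215938486867581711/90949470177292823791503906250000000000000000000000000000000000000000

obs 1: x=1 → posterior Gamma(5, 11/3)
obs 2: x=3 → posterior Gamma(8, 14/3)
obs 3: x=0 → posterior Gamma(8, 17/3)
obs 4: x=3 → posterior Gamma(11, 20/3)
obs 5: x=3 → posterior Gamma(14, 23/3)
obs 6: x=5 → posterior Gamma(19, 26/3)
obs 7: x=2 → posterior Gamma(21, 29/3)
obs 8: x=4 → posterior Gamma(25, 32/3)
obs 9: x=1 → posterior Gamma(26, 35/3)
obs 10: x=3 → posterior Gamma(29, 38/3)
obs 11: x=4 → posterior Gamma(33, 41/3)
obs 12: x=2 → posterior Gamma(35, 44/3)
obs 13: x=2 → posterior Gamma(37, 47/3)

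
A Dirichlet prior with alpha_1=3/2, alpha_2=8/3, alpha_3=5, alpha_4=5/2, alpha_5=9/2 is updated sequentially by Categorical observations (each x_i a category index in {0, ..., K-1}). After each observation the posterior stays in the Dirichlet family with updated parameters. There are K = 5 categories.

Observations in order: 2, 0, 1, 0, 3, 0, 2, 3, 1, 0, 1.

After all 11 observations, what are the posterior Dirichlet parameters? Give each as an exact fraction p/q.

alpha_1=11/2, alpha_2=17/3, alpha_3=7, alpha_4=9/2, alpha_5=9/2

obs 1: x=2 → posterior Dirichlet(3/2, 8/3, 6, 5/2, 9/2)
obs 2: x=0 → posterior Dirichlet(5/2, 8/3, 6, 5/2, 9/2)
obs 3: x=1 → posterior Dirichlet(5/2, 11/3, 6, 5/2, 9/2)
obs 4: x=0 → posterior Dirichlet(7/2, 11/3, 6, 5/2, 9/2)
obs 5: x=3 → posterior Dirichlet(7/2, 11/3, 6, 7/2, 9/2)
obs 6: x=0 → posterior Dirichlet(9/2, 11/3, 6, 7/2, 9/2)
obs 7: x=2 → posterior Dirichlet(9/2, 11/3, 7, 7/2, 9/2)
obs 8: x=3 → posterior Dirichlet(9/2, 11/3, 7, 9/2, 9/2)
obs 9: x=1 → posterior Dirichlet(9/2, 14/3, 7, 9/2, 9/2)
obs 10: x=0 → posterior Dirichlet(11/2, 14/3, 7, 9/2, 9/2)
obs 11: x=1 → posterior Dirichlet(11/2, 17/3, 7, 9/2, 9/2)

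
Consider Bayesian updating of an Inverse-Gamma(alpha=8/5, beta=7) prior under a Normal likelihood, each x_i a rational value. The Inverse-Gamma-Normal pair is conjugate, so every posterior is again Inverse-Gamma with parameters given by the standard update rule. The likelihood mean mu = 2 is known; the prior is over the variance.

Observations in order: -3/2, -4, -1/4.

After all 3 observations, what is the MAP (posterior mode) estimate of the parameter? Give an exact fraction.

obs 1: x=-3/2 → posterior Inverse-Gamma(21/10, 105/8)
obs 2: x=-4 → posterior Inverse-Gamma(13/5, 249/8)
obs 3: x=-1/4 → posterior Inverse-Gamma(31/10, 1077/32)

5385/656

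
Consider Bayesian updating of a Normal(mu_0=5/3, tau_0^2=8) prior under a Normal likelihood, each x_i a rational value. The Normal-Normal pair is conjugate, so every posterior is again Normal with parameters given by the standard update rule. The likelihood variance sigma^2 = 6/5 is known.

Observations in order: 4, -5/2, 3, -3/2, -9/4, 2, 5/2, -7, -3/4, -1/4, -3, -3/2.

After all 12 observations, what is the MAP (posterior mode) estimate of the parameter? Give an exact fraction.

obs 1: x=4 → posterior Normal(85/23, 24/23)
obs 2: x=-5/2 → posterior Normal(35/43, 24/43)
obs 3: x=3 → posterior Normal(95/63, 8/21)
obs 4: x=-3/2 → posterior Normal(65/83, 24/83)
obs 5: x=-9/4 → posterior Normal(20/103, 24/103)
obs 6: x=2 → posterior Normal(20/41, 8/41)
obs 7: x=5/2 → posterior Normal(10/13, 24/143)
obs 8: x=-7 → posterior Normal(-30/163, 24/163)
obs 9: x=-3/4 → posterior Normal(-15/61, 8/61)
obs 10: x=-1/4 → posterior Normal(-50/203, 24/203)
obs 11: x=-3 → posterior Normal(-110/223, 24/223)
obs 12: x=-3/2 → posterior Normal(-140/243, 8/81)

-140/243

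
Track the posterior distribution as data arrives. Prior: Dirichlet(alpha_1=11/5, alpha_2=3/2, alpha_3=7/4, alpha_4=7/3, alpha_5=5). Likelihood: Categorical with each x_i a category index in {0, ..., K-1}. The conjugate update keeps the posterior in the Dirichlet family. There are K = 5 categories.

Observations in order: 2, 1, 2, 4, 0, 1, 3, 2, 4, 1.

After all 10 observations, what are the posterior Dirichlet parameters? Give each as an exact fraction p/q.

alpha_1=16/5, alpha_2=9/2, alpha_3=19/4, alpha_4=10/3, alpha_5=7

obs 1: x=2 → posterior Dirichlet(11/5, 3/2, 11/4, 7/3, 5)
obs 2: x=1 → posterior Dirichlet(11/5, 5/2, 11/4, 7/3, 5)
obs 3: x=2 → posterior Dirichlet(11/5, 5/2, 15/4, 7/3, 5)
obs 4: x=4 → posterior Dirichlet(11/5, 5/2, 15/4, 7/3, 6)
obs 5: x=0 → posterior Dirichlet(16/5, 5/2, 15/4, 7/3, 6)
obs 6: x=1 → posterior Dirichlet(16/5, 7/2, 15/4, 7/3, 6)
obs 7: x=3 → posterior Dirichlet(16/5, 7/2, 15/4, 10/3, 6)
obs 8: x=2 → posterior Dirichlet(16/5, 7/2, 19/4, 10/3, 6)
obs 9: x=4 → posterior Dirichlet(16/5, 7/2, 19/4, 10/3, 7)
obs 10: x=1 → posterior Dirichlet(16/5, 9/2, 19/4, 10/3, 7)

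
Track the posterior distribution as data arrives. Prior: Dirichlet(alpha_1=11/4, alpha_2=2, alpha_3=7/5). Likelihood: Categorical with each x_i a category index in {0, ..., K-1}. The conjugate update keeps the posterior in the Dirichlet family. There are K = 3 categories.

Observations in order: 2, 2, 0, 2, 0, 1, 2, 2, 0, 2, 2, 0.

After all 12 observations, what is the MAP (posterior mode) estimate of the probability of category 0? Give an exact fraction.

115/303

obs 1: x=2 → posterior Dirichlet(11/4, 2, 12/5)
obs 2: x=2 → posterior Dirichlet(11/4, 2, 17/5)
obs 3: x=0 → posterior Dirichlet(15/4, 2, 17/5)
obs 4: x=2 → posterior Dirichlet(15/4, 2, 22/5)
obs 5: x=0 → posterior Dirichlet(19/4, 2, 22/5)
obs 6: x=1 → posterior Dirichlet(19/4, 3, 22/5)
obs 7: x=2 → posterior Dirichlet(19/4, 3, 27/5)
obs 8: x=2 → posterior Dirichlet(19/4, 3, 32/5)
obs 9: x=0 → posterior Dirichlet(23/4, 3, 32/5)
obs 10: x=2 → posterior Dirichlet(23/4, 3, 37/5)
obs 11: x=2 → posterior Dirichlet(23/4, 3, 42/5)
obs 12: x=0 → posterior Dirichlet(27/4, 3, 42/5)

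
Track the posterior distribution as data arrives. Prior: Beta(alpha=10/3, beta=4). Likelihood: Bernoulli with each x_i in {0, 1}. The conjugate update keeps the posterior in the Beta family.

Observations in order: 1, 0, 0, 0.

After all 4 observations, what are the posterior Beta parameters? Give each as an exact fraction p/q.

obs 1: x=1 → posterior Beta(13/3, 4)
obs 2: x=0 → posterior Beta(13/3, 5)
obs 3: x=0 → posterior Beta(13/3, 6)
obs 4: x=0 → posterior Beta(13/3, 7)

alpha=13/3, beta=7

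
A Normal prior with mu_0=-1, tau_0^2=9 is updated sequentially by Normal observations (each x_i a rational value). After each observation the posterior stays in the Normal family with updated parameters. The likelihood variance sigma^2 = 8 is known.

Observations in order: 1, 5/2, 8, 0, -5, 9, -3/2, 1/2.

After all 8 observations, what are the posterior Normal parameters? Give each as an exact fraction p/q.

obs 1: x=1 → posterior Normal(1/17, 72/17)
obs 2: x=5/2 → posterior Normal(47/52, 36/13)
obs 3: x=8 → posterior Normal(191/70, 72/35)
obs 4: x=0 → posterior Normal(191/88, 18/11)
obs 5: x=-5 → posterior Normal(101/106, 72/53)
obs 6: x=9 → posterior Normal(263/124, 36/31)
obs 7: x=-3/2 → posterior Normal(118/71, 72/71)
obs 8: x=1/2 → posterior Normal(49/32, 9/10)

mu_0=49/32, tau_0^2=9/10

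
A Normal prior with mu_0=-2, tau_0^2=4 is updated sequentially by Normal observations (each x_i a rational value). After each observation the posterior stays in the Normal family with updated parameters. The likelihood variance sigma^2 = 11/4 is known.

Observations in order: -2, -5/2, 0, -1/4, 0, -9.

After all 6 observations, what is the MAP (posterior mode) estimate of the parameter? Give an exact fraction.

-242/107

obs 1: x=-2 → posterior Normal(-2, 44/27)
obs 2: x=-5/2 → posterior Normal(-94/43, 44/43)
obs 3: x=0 → posterior Normal(-94/59, 44/59)
obs 4: x=-1/4 → posterior Normal(-98/75, 44/75)
obs 5: x=0 → posterior Normal(-14/13, 44/91)
obs 6: x=-9 → posterior Normal(-242/107, 44/107)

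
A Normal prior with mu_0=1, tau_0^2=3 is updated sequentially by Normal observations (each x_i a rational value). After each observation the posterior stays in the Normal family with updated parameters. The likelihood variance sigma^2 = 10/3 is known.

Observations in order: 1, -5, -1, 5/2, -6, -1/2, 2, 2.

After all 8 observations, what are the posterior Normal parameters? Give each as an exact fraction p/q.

mu_0=-35/82, tau_0^2=15/41

obs 1: x=1 → posterior Normal(1, 30/19)
obs 2: x=-5 → posterior Normal(-13/14, 15/14)
obs 3: x=-1 → posterior Normal(-35/37, 30/37)
obs 4: x=5/2 → posterior Normal(-25/92, 15/23)
obs 5: x=-6 → posterior Normal(-133/110, 6/11)
obs 6: x=-1/2 → posterior Normal(-71/64, 15/32)
obs 7: x=2 → posterior Normal(-53/73, 30/73)
obs 8: x=2 → posterior Normal(-35/82, 15/41)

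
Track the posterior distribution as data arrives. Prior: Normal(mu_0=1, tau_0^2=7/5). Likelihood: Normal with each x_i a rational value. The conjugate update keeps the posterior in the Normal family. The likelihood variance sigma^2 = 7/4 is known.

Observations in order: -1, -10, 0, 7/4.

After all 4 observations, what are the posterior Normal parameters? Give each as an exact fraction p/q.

obs 1: x=-1 → posterior Normal(1/9, 7/9)
obs 2: x=-10 → posterior Normal(-3, 7/13)
obs 3: x=0 → posterior Normal(-39/17, 7/17)
obs 4: x=7/4 → posterior Normal(-32/21, 1/3)

mu_0=-32/21, tau_0^2=1/3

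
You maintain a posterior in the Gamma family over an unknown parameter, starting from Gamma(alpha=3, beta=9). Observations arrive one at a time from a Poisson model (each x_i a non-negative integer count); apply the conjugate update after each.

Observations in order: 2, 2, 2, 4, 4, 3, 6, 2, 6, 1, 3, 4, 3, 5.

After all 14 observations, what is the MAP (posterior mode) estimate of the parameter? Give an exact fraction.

49/23

obs 1: x=2 → posterior Gamma(5, 10)
obs 2: x=2 → posterior Gamma(7, 11)
obs 3: x=2 → posterior Gamma(9, 12)
obs 4: x=4 → posterior Gamma(13, 13)
obs 5: x=4 → posterior Gamma(17, 14)
obs 6: x=3 → posterior Gamma(20, 15)
obs 7: x=6 → posterior Gamma(26, 16)
obs 8: x=2 → posterior Gamma(28, 17)
obs 9: x=6 → posterior Gamma(34, 18)
obs 10: x=1 → posterior Gamma(35, 19)
obs 11: x=3 → posterior Gamma(38, 20)
obs 12: x=4 → posterior Gamma(42, 21)
obs 13: x=3 → posterior Gamma(45, 22)
obs 14: x=5 → posterior Gamma(50, 23)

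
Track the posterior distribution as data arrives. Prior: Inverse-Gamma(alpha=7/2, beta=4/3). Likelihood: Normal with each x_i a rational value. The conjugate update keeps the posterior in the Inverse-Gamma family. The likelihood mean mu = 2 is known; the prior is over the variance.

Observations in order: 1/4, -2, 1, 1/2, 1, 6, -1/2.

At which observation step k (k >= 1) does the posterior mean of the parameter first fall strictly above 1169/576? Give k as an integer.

k = 2

obs 1: x=1/4 → posterior Inverse-Gamma(4, 275/96)
obs 2: x=-2 → posterior Inverse-Gamma(9/2, 1043/96)
obs 3: x=1 → posterior Inverse-Gamma(5, 1091/96)
obs 4: x=1/2 → posterior Inverse-Gamma(11/2, 1199/96)
obs 5: x=1 → posterior Inverse-Gamma(6, 1247/96)
obs 6: x=6 → posterior Inverse-Gamma(13/2, 2015/96)
obs 7: x=-1/2 → posterior Inverse-Gamma(7, 2315/96)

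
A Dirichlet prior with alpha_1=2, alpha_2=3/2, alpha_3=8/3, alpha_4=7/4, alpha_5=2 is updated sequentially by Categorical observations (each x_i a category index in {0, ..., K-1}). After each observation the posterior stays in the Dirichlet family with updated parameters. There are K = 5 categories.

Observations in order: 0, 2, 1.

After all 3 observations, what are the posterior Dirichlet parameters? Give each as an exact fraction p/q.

obs 1: x=0 → posterior Dirichlet(3, 3/2, 8/3, 7/4, 2)
obs 2: x=2 → posterior Dirichlet(3, 3/2, 11/3, 7/4, 2)
obs 3: x=1 → posterior Dirichlet(3, 5/2, 11/3, 7/4, 2)

alpha_1=3, alpha_2=5/2, alpha_3=11/3, alpha_4=7/4, alpha_5=2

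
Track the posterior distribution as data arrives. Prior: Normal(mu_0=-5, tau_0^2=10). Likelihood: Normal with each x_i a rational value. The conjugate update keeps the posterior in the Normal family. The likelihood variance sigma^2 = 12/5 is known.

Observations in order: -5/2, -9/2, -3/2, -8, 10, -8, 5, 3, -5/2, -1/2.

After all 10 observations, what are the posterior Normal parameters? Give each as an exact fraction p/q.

obs 1: x=-5/2 → posterior Normal(-185/62, 60/31)
obs 2: x=-9/2 → posterior Normal(-205/56, 15/14)
obs 3: x=-3/2 → posterior Normal(-485/162, 20/27)
obs 4: x=-8 → posterior Normal(-885/212, 30/53)
obs 5: x=10 → posterior Normal(-385/262, 60/131)
obs 6: x=-8 → posterior Normal(-785/312, 5/13)
obs 7: x=5 → posterior Normal(-535/362, 60/181)
obs 8: x=3 → posterior Normal(-385/412, 30/103)
obs 9: x=-5/2 → posterior Normal(-85/77, 20/77)
obs 10: x=-1/2 → posterior Normal(-535/512, 15/64)

mu_0=-535/512, tau_0^2=15/64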